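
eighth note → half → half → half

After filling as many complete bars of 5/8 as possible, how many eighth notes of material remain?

One bar of 5/8 = 5 eighth notes.
In eighth notes: eighth note = 1; half = 4; half = 4; half = 4.
Altogether 1 + 4 + 4 + 4 = 13.
13 ÷ 5 = 2 complete bars with 3 eighth notes remaining.

3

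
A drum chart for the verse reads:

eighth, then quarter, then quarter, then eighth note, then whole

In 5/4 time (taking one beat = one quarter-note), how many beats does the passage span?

One quarter-note beat = 2 eighth notes.
Working in eighth notes: eighth = 1; quarter = 2; quarter = 2; eighth note = 1; whole = 8.
Altogether 1 + 2 + 2 + 1 + 8 = 14.
14 ÷ 2 = 7 beats.

7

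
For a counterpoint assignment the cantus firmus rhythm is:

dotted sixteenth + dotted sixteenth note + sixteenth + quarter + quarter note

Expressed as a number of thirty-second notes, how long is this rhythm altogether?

24

Convert each value to thirty-second notes: dotted sixteenth = 3; dotted sixteenth note = 3; sixteenth = 2; quarter = 8; quarter note = 8.
Total: 3 + 3 + 2 + 8 + 8 = 24 thirty-second notes.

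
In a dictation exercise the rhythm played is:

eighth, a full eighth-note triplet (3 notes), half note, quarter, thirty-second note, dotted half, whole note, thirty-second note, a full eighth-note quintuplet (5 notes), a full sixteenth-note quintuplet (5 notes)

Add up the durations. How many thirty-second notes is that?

Each duration in thirty-second notes: eighth = 4; a full eighth-note triplet (3 notes) (three triplet eighths span one quarter) = 8; half note = 16; quarter = 8; thirty-second note = 1; dotted half = 24; whole note = 32; thirty-second note = 1; a full eighth-note quintuplet (5 notes) (five quintuplet eighths span one half) = 16; a full sixteenth-note quintuplet (5 notes) (five quintuplet sixteenths span one quarter) = 8.
Total: 4 + 8 + 16 + 8 + 1 + 24 + 32 + 1 + 16 + 8 = 118 thirty-second notes.

118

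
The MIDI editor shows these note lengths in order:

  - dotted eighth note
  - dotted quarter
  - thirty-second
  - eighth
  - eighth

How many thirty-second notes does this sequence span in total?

Express everything in thirty-second notes: dotted eighth note = 6; dotted quarter = 12; thirty-second = 1; eighth = 4; eighth = 4.
Total: 6 + 12 + 1 + 4 + 4 = 27 thirty-second notes.

27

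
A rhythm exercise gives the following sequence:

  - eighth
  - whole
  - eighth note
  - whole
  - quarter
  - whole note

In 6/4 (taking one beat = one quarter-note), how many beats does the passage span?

One quarter-note beat = 2 eighth notes.
Express everything in eighth notes: eighth = 1; whole = 8; eighth note = 1; whole = 8; quarter = 2; whole note = 8.
Sum: 1 + 8 + 1 + 8 + 2 + 8 = 28.
28 ÷ 2 = 14 beats.

14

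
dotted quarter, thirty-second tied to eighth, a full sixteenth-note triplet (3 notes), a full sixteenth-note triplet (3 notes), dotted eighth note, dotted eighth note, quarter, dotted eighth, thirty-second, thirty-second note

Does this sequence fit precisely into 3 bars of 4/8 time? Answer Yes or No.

No

One bar of 4/8 = 16 thirty-second notes, so 3 bars = 48.
Working in thirty-second notes: dotted quarter = 12; thirty-second tied to eighth (thirty-second + eighth) = 5; a full sixteenth-note triplet (3 notes) (three triplet sixteenths span one eighth) = 4; a full sixteenth-note triplet (3 notes) (three triplet sixteenths span one eighth) = 4; dotted eighth note = 6; dotted eighth note = 6; quarter = 8; dotted eighth = 6; thirty-second = 1; thirty-second note = 1.
Total: 12 + 5 + 4 + 4 + 6 + 6 + 8 + 6 + 1 + 1 = 53.
53 exceeds 48, so the answer is No.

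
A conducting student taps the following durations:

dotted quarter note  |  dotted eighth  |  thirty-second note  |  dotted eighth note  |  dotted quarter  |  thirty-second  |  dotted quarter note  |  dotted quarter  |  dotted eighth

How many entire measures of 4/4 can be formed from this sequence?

One bar of 4/4 = 32 thirty-second notes.
Each duration in thirty-second notes: dotted quarter note = 12; dotted eighth = 6; thirty-second note = 1; dotted eighth note = 6; dotted quarter = 12; thirty-second = 1; dotted quarter note = 12; dotted quarter = 12; dotted eighth = 6.
Total: 12 + 6 + 1 + 6 + 12 + 1 + 12 + 12 + 6 = 68.
68 ÷ 32 = 2 complete bars with 4 left over.

2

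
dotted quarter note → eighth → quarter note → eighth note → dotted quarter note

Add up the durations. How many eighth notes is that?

10

Express everything in eighth notes: dotted quarter note = 3; eighth = 1; quarter note = 2; eighth note = 1; dotted quarter note = 3.
Total: 3 + 1 + 2 + 1 + 3 = 10 eighth notes.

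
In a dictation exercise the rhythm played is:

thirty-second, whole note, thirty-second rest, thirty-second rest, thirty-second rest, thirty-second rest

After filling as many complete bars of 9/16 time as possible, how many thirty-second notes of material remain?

One bar of 9/16 = 18 thirty-second notes.
In thirty-second notes: thirty-second = 1; whole note = 32; thirty-second rest = 1; thirty-second rest = 1; thirty-second rest = 1; thirty-second rest = 1.
Total: 1 + 32 + 1 + 1 + 1 + 1 = 37.
37 ÷ 18 = 2 complete bars with 1 thirty-second note remaining.

1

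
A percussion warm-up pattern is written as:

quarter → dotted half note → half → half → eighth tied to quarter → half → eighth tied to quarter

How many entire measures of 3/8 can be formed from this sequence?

One bar of 3/8 = 3 eighth notes.
Express everything in eighth notes: quarter = 2; dotted half note = 6; half = 4; half = 4; eighth tied to quarter (eighth + quarter) = 3; half = 4; eighth tied to quarter (eighth + quarter) = 3.
Adding: 2 + 6 + 4 + 4 + 3 + 4 + 3 = 26.
26 ÷ 3 = 8 complete bars with 2 left over.

8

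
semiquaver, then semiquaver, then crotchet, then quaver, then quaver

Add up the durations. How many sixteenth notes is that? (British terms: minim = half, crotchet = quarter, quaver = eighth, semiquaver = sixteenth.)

10

Express everything in sixteenth notes: semiquaver = 1; semiquaver = 1; crotchet = 4; quaver = 2; quaver = 2.
Sum: 1 + 1 + 4 + 2 + 2 = 10 sixteenth notes.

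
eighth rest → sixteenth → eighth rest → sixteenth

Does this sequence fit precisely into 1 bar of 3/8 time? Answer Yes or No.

One bar of 3/8 = 6 sixteenth notes.
Convert each value to sixteenth notes: eighth rest = 2; sixteenth = 1; eighth rest = 2; sixteenth = 1.
Sum: 2 + 1 + 2 + 1 = 6.
6 equals 6, so the answer is Yes.

Yes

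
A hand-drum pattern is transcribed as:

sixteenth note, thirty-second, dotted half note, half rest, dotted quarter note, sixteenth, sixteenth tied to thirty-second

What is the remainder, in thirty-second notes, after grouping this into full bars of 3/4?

One bar of 3/4 = 24 thirty-second notes.
Convert each value to thirty-second notes: sixteenth note = 2; thirty-second = 1; dotted half note = 24; half rest = 16; dotted quarter note = 12; sixteenth = 2; sixteenth tied to thirty-second (sixteenth + thirty-second) = 3.
Sum: 2 + 1 + 24 + 16 + 12 + 2 + 3 = 60.
60 ÷ 24 = 2 complete bars with 12 thirty-second notes remaining.

12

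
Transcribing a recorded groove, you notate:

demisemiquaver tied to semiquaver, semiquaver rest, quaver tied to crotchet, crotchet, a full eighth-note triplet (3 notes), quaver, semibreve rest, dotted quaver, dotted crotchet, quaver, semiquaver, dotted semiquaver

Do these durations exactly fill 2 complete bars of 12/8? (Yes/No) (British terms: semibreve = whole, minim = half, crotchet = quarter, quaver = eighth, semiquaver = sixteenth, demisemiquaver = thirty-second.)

Yes

One bar of 12/8 = 48 thirty-second notes, so 2 bars = 96.
In thirty-second notes: demisemiquaver tied to semiquaver (demisemiquaver + semiquaver) = 3; semiquaver rest = 2; quaver tied to crotchet (quaver + crotchet) = 12; crotchet = 8; a full eighth-note triplet (3 notes) (three triplet eighths span one quarter) = 8; quaver = 4; semibreve rest = 32; dotted quaver = 6; dotted crotchet = 12; quaver = 4; semiquaver = 2; dotted semiquaver = 3.
Altogether 3 + 2 + 12 + 8 + 8 + 4 + 32 + 6 + 12 + 4 + 2 + 3 = 96.
96 equals 96, so the answer is Yes.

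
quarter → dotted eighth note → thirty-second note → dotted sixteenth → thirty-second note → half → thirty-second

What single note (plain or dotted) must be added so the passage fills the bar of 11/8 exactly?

quarter note

The bar of 11/8 = 44 thirty-second notes.
Express everything in thirty-second notes: quarter = 8; dotted eighth note = 6; thirty-second note = 1; dotted sixteenth = 3; thirty-second note = 1; half = 16; thirty-second = 1.
Sum: 8 + 6 + 1 + 3 + 1 + 16 + 1 = 36.
Remaining: 44 − 36 = 8 thirty-second notes, which is a quarter note.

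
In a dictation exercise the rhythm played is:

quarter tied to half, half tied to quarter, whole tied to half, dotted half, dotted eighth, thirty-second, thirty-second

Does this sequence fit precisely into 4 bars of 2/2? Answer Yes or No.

Yes

One bar of 2/2 = 32 thirty-second notes, so 4 bars = 128.
Working in thirty-second notes: quarter tied to half (quarter + half) = 24; half tied to quarter (half + quarter) = 24; whole tied to half (whole + half) = 48; dotted half = 24; dotted eighth = 6; thirty-second = 1; thirty-second = 1.
Adding: 24 + 24 + 48 + 24 + 6 + 1 + 1 = 128.
128 equals 128, so the answer is Yes.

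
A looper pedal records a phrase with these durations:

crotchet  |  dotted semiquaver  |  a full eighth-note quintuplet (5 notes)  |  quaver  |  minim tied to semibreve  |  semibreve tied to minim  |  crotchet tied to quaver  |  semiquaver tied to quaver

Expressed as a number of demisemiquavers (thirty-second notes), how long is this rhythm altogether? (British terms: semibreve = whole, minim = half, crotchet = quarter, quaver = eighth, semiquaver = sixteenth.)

Working in thirty-second notes: crotchet = 8; dotted semiquaver = 3; a full eighth-note quintuplet (5 notes) (five quintuplet eighths span one half) = 16; quaver = 4; minim tied to semibreve (minim + semibreve) = 48; semibreve tied to minim (semibreve + minim) = 48; crotchet tied to quaver (crotchet + quaver) = 12; semiquaver tied to quaver (semiquaver + quaver) = 6.
Sum: 8 + 3 + 16 + 4 + 48 + 48 + 12 + 6 = 145 thirty-second notes.

145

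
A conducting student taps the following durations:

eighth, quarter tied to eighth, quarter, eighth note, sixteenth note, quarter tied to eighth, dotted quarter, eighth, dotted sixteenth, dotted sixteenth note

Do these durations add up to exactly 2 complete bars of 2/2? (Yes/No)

One bar of 2/2 = 32 thirty-second notes, so 2 bars = 64.
Convert each value to thirty-second notes: eighth = 4; quarter tied to eighth (quarter + eighth) = 12; quarter = 8; eighth note = 4; sixteenth note = 2; quarter tied to eighth (quarter + eighth) = 12; dotted quarter = 12; eighth = 4; dotted sixteenth = 3; dotted sixteenth note = 3.
Altogether 4 + 12 + 8 + 4 + 2 + 12 + 12 + 4 + 3 + 3 = 64.
64 equals 64, so the answer is Yes.

Yes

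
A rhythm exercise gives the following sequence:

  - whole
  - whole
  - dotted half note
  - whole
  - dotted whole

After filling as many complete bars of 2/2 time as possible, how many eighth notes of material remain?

One bar of 2/2 = 4 quarter notes.
Each duration in quarter notes: whole = 4; whole = 4; dotted half note = 3; whole = 4; dotted whole = 6.
Altogether 4 + 4 + 3 + 4 + 6 = 21.
21 ÷ 4 = 5 complete bars with 1 quarter note remaining = 2 eighth notes.

2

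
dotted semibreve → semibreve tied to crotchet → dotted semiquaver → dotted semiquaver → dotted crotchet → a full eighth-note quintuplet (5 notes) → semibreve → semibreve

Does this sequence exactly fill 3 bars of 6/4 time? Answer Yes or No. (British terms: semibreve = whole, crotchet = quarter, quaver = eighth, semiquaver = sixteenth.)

One bar of 6/4 = 48 thirty-second notes, so 3 bars = 144.
In thirty-second notes: dotted semibreve = 48; semibreve tied to crotchet (semibreve + crotchet) = 40; dotted semiquaver = 3; dotted semiquaver = 3; dotted crotchet = 12; a full eighth-note quintuplet (5 notes) (five quintuplet eighths span one half) = 16; semibreve = 32; semibreve = 32.
Sum: 48 + 40 + 3 + 3 + 12 + 16 + 32 + 32 = 186.
186 exceeds 144, so the answer is No.

No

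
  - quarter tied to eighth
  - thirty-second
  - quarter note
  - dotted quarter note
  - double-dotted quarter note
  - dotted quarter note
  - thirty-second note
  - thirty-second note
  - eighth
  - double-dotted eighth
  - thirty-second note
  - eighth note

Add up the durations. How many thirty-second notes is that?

77

Convert each value to thirty-second notes: quarter tied to eighth (quarter + eighth) = 12; thirty-second = 1; quarter note = 8; dotted quarter note = 12; double-dotted quarter note = 14; dotted quarter note = 12; thirty-second note = 1; thirty-second note = 1; eighth = 4; double-dotted eighth = 7; thirty-second note = 1; eighth note = 4.
Total: 12 + 1 + 8 + 12 + 14 + 12 + 1 + 1 + 4 + 7 + 1 + 4 = 77 thirty-second notes.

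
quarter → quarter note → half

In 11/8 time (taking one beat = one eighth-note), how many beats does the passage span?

One eighth-note beat = 2 sixteenth notes.
Each duration in sixteenth notes: quarter = 4; quarter note = 4; half = 8.
Adding: 4 + 4 + 8 = 16.
16 ÷ 2 = 8 beats.

8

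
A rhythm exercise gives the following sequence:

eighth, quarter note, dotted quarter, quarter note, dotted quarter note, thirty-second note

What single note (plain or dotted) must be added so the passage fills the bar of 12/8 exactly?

The bar of 12/8 = 48 thirty-second notes.
Convert each value to thirty-second notes: eighth = 4; quarter note = 8; dotted quarter = 12; quarter note = 8; dotted quarter note = 12; thirty-second note = 1.
Total: 4 + 8 + 12 + 8 + 12 + 1 = 45.
Remaining: 48 − 45 = 3 thirty-second notes, which is a dotted sixteenth note.

dotted sixteenth note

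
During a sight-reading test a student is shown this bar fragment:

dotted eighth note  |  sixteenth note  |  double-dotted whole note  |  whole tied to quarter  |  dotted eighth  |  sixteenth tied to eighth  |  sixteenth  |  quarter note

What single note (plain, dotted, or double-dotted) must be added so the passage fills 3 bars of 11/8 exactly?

dotted eighth note

3 bars of 11/8 = 66 sixteenth notes.
Each duration in sixteenth notes: dotted eighth note = 3; sixteenth note = 1; double-dotted whole note = 28; whole tied to quarter (whole + quarter) = 20; dotted eighth = 3; sixteenth tied to eighth (sixteenth + eighth) = 3; sixteenth = 1; quarter note = 4.
Altogether 3 + 1 + 28 + 20 + 3 + 3 + 1 + 4 = 63.
Remaining: 66 − 63 = 3 sixteenth notes, which is a dotted eighth note.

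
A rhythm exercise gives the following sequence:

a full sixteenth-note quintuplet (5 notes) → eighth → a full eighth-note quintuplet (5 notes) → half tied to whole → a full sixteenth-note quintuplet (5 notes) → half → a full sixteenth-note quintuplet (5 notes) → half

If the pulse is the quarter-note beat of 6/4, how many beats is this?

One quarter-note beat = 2 eighth notes.
Working in eighth notes: a full sixteenth-note quintuplet (5 notes) (five quintuplet sixteenths span one quarter) = 2; eighth = 1; a full eighth-note quintuplet (5 notes) (five quintuplet eighths span one half) = 4; half tied to whole (half + whole) = 12; a full sixteenth-note quintuplet (5 notes) (five quintuplet sixteenths span one quarter) = 2; half = 4; a full sixteenth-note quintuplet (5 notes) (five quintuplet sixteenths span one quarter) = 2; half = 4.
Sum: 2 + 1 + 4 + 12 + 2 + 4 + 2 + 4 = 31.
31 ÷ 2 = 15.5 beats.

15.5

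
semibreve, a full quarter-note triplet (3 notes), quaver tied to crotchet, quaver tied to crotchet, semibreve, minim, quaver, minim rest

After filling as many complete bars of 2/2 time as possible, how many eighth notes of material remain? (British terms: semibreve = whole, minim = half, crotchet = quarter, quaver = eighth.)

3

One bar of 2/2 = 8 eighth notes.
In eighth notes: semibreve = 8; a full quarter-note triplet (3 notes) (three triplet quarters span one half) = 4; quaver tied to crotchet (quaver + crotchet) = 3; quaver tied to crotchet (quaver + crotchet) = 3; semibreve = 8; minim = 4; quaver = 1; minim rest = 4.
Total: 8 + 4 + 3 + 3 + 8 + 4 + 1 + 4 = 35.
35 ÷ 8 = 4 complete bars with 3 eighth notes remaining.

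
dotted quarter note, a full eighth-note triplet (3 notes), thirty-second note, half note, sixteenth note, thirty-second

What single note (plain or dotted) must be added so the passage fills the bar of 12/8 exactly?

quarter note

The bar of 12/8 = 48 thirty-second notes.
Convert each value to thirty-second notes: dotted quarter note = 12; a full eighth-note triplet (3 notes) (three triplet eighths span one quarter) = 8; thirty-second note = 1; half note = 16; sixteenth note = 2; thirty-second = 1.
Sum: 12 + 8 + 1 + 16 + 2 + 1 = 40.
Remaining: 48 − 40 = 8 thirty-second notes, which is a quarter note.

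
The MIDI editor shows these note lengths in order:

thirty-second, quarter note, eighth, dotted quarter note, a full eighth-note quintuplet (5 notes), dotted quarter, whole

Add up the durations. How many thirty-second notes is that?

85

Each duration in thirty-second notes: thirty-second = 1; quarter note = 8; eighth = 4; dotted quarter note = 12; a full eighth-note quintuplet (5 notes) (five quintuplet eighths span one half) = 16; dotted quarter = 12; whole = 32.
Altogether 1 + 8 + 4 + 12 + 16 + 12 + 32 = 85 thirty-second notes.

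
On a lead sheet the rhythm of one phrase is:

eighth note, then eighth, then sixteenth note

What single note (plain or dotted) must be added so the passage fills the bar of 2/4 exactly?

dotted eighth note

The bar of 2/4 = 8 sixteenth notes.
Working in sixteenth notes: eighth note = 2; eighth = 2; sixteenth note = 1.
Altogether 2 + 2 + 1 = 5.
Remaining: 8 − 5 = 3 sixteenth notes, which is a dotted eighth note.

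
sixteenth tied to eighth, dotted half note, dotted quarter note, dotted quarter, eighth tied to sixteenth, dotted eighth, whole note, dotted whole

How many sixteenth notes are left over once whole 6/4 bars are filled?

1

One bar of 6/4 = 24 sixteenth notes.
Each duration in sixteenth notes: sixteenth tied to eighth (sixteenth + eighth) = 3; dotted half note = 12; dotted quarter note = 6; dotted quarter = 6; eighth tied to sixteenth (eighth + sixteenth) = 3; dotted eighth = 3; whole note = 16; dotted whole = 24.
Sum: 3 + 12 + 6 + 6 + 3 + 3 + 16 + 24 = 73.
73 ÷ 24 = 3 complete bars with 1 sixteenth note remaining.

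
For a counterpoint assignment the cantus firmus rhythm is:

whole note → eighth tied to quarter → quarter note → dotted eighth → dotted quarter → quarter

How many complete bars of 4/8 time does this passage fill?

One bar of 4/8 = 8 sixteenth notes.
Convert each value to sixteenth notes: whole note = 16; eighth tied to quarter (eighth + quarter) = 6; quarter note = 4; dotted eighth = 3; dotted quarter = 6; quarter = 4.
Adding: 16 + 6 + 4 + 3 + 6 + 4 = 39.
39 ÷ 8 = 4 complete bars with 7 left over.

4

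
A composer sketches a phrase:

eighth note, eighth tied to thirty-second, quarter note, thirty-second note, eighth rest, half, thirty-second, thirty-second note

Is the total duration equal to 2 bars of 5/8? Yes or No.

Yes

One bar of 5/8 = 20 thirty-second notes, so 2 bars = 40.
In thirty-second notes: eighth note = 4; eighth tied to thirty-second (eighth + thirty-second) = 5; quarter note = 8; thirty-second note = 1; eighth rest = 4; half = 16; thirty-second = 1; thirty-second note = 1.
Sum: 4 + 5 + 8 + 1 + 4 + 16 + 1 + 1 = 40.
40 equals 40, so the answer is Yes.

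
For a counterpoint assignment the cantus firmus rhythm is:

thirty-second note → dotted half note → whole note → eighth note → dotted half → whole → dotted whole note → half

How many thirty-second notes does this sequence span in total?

Express everything in thirty-second notes: thirty-second note = 1; dotted half note = 24; whole note = 32; eighth note = 4; dotted half = 24; whole = 32; dotted whole note = 48; half = 16.
Altogether 1 + 24 + 32 + 4 + 24 + 32 + 48 + 16 = 181 thirty-second notes.

181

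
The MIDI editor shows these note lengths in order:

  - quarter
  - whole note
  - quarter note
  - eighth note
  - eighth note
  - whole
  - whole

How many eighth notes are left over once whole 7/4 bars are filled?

2

One bar of 7/4 = 14 eighth notes.
In eighth notes: quarter = 2; whole note = 8; quarter note = 2; eighth note = 1; eighth note = 1; whole = 8; whole = 8.
Total: 2 + 8 + 2 + 1 + 1 + 8 + 8 = 30.
30 ÷ 14 = 2 complete bars with 2 eighth notes remaining.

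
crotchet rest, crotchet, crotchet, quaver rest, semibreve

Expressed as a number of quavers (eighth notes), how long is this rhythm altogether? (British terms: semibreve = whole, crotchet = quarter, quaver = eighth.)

15

In eighth notes: crotchet rest = 2; crotchet = 2; crotchet = 2; quaver rest = 1; semibreve = 8.
Altogether 2 + 2 + 2 + 1 + 8 = 15 eighth notes.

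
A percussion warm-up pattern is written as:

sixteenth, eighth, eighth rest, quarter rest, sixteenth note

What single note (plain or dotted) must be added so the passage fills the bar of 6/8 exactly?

eighth note

The bar of 6/8 = 12 sixteenth notes.
Each duration in sixteenth notes: sixteenth = 1; eighth = 2; eighth rest = 2; quarter rest = 4; sixteenth note = 1.
Adding: 1 + 2 + 2 + 4 + 1 = 10.
Remaining: 12 − 10 = 2 sixteenth notes, which is a eighth note.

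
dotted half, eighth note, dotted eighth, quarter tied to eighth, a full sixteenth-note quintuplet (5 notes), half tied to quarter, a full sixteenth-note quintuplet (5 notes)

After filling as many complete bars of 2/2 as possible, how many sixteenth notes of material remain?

11

One bar of 2/2 = 16 sixteenth notes.
Convert each value to sixteenth notes: dotted half = 12; eighth note = 2; dotted eighth = 3; quarter tied to eighth (quarter + eighth) = 6; a full sixteenth-note quintuplet (5 notes) (five quintuplet sixteenths span one quarter) = 4; half tied to quarter (half + quarter) = 12; a full sixteenth-note quintuplet (5 notes) (five quintuplet sixteenths span one quarter) = 4.
Altogether 12 + 2 + 3 + 6 + 4 + 12 + 4 = 43.
43 ÷ 16 = 2 complete bars with 11 sixteenth notes remaining.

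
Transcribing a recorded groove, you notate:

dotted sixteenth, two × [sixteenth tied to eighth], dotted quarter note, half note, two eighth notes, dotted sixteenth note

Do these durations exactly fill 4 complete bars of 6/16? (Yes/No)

One bar of 6/16 = 12 thirty-second notes, so 4 bars = 48.
Convert each value to thirty-second notes: dotted sixteenth = 3; sixteenth tied to eighth (sixteenth + eighth) = 6; sixteenth tied to eighth (sixteenth + eighth) = 6; dotted quarter note = 12; half note = 16; eighth note = 4; eighth note = 4; dotted sixteenth note = 3.
Sum: 3 + 6 + 6 + 12 + 16 + 4 + 4 + 3 = 54.
54 exceeds 48, so the answer is No.

No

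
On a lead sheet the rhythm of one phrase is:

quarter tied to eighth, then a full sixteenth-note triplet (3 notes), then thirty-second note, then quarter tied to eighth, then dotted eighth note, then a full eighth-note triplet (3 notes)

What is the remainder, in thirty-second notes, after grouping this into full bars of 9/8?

One bar of 9/8 = 36 thirty-second notes.
In thirty-second notes: quarter tied to eighth (quarter + eighth) = 12; a full sixteenth-note triplet (3 notes) (three triplet sixteenths span one eighth) = 4; thirty-second note = 1; quarter tied to eighth (quarter + eighth) = 12; dotted eighth note = 6; a full eighth-note triplet (3 notes) (three triplet eighths span one quarter) = 8.
Adding: 12 + 4 + 1 + 12 + 6 + 8 = 43.
43 ÷ 36 = 1 complete bar with 7 thirty-second notes remaining.

7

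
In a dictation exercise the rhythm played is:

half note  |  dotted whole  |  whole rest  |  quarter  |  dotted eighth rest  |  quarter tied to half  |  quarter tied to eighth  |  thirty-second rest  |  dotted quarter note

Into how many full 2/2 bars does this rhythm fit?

4

One bar of 2/2 = 32 thirty-second notes.
Convert each value to thirty-second notes: half note = 16; dotted whole = 48; whole rest = 32; quarter = 8; dotted eighth rest = 6; quarter tied to half (quarter + half) = 24; quarter tied to eighth (quarter + eighth) = 12; thirty-second rest = 1; dotted quarter note = 12.
Sum: 16 + 48 + 32 + 8 + 6 + 24 + 12 + 1 + 12 = 159.
159 ÷ 32 = 4 complete bars with 31 left over.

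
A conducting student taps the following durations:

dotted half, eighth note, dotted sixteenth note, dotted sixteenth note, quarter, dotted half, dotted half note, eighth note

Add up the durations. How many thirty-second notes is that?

Each duration in thirty-second notes: dotted half = 24; eighth note = 4; dotted sixteenth note = 3; dotted sixteenth note = 3; quarter = 8; dotted half = 24; dotted half note = 24; eighth note = 4.
Total: 24 + 4 + 3 + 3 + 8 + 24 + 24 + 4 = 94 thirty-second notes.

94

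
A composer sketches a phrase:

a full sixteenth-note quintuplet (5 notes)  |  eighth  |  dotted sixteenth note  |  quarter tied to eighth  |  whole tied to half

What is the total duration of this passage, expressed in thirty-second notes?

75

Express everything in thirty-second notes: a full sixteenth-note quintuplet (5 notes) (five quintuplet sixteenths span one quarter) = 8; eighth = 4; dotted sixteenth note = 3; quarter tied to eighth (quarter + eighth) = 12; whole tied to half (whole + half) = 48.
Altogether 8 + 4 + 3 + 12 + 48 = 75 thirty-second notes.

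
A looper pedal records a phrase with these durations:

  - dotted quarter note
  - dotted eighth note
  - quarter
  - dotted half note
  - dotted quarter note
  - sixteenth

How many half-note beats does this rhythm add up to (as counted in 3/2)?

One half-note beat = 8 sixteenth notes.
Convert each value to sixteenth notes: dotted quarter note = 6; dotted eighth note = 3; quarter = 4; dotted half note = 12; dotted quarter note = 6; sixteenth = 1.
Altogether 6 + 3 + 4 + 12 + 6 + 1 = 32.
32 ÷ 8 = 4 beats.

4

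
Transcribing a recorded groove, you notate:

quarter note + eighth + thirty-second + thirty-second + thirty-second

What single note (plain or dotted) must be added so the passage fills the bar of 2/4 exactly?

The bar of 2/4 = 16 thirty-second notes.
Each duration in thirty-second notes: quarter note = 8; eighth = 4; thirty-second = 1; thirty-second = 1; thirty-second = 1.
Altogether 8 + 4 + 1 + 1 + 1 = 15.
Remaining: 16 − 15 = 1 thirty-second note, which is a thirty-second note.

thirty-second note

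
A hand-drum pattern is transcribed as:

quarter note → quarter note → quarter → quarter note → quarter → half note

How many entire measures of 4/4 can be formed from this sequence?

One bar of 4/4 = 4 quarter notes.
In quarter notes: quarter note = 1; quarter note = 1; quarter = 1; quarter note = 1; quarter = 1; half note = 2.
Total: 1 + 1 + 1 + 1 + 1 + 2 = 7.
7 ÷ 4 = 1 complete bar with 3 left over.

1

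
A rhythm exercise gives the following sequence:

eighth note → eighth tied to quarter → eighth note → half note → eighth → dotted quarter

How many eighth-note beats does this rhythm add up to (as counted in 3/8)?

13

One eighth-note beat = 2 sixteenth notes.
Each duration in sixteenth notes: eighth note = 2; eighth tied to quarter (eighth + quarter) = 6; eighth note = 2; half note = 8; eighth = 2; dotted quarter = 6.
Altogether 2 + 6 + 2 + 8 + 2 + 6 = 26.
26 ÷ 2 = 13 beats.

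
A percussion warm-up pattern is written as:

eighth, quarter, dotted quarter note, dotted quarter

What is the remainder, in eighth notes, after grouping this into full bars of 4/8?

1

One bar of 4/8 = 4 eighth notes.
Express everything in eighth notes: eighth = 1; quarter = 2; dotted quarter note = 3; dotted quarter = 3.
Adding: 1 + 2 + 3 + 3 = 9.
9 ÷ 4 = 2 complete bars with 1 eighth note remaining.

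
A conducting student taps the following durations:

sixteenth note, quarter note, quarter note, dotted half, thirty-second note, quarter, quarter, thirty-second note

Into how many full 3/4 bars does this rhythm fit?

2

One bar of 3/4 = 24 thirty-second notes.
Working in thirty-second notes: sixteenth note = 2; quarter note = 8; quarter note = 8; dotted half = 24; thirty-second note = 1; quarter = 8; quarter = 8; thirty-second note = 1.
Total: 2 + 8 + 8 + 24 + 1 + 8 + 8 + 1 = 60.
60 ÷ 24 = 2 complete bars with 12 left over.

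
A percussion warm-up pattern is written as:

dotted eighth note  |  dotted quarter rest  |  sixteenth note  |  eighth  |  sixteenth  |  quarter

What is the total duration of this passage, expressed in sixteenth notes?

Express everything in sixteenth notes: dotted eighth note = 3; dotted quarter rest = 6; sixteenth note = 1; eighth = 2; sixteenth = 1; quarter = 4.
Altogether 3 + 6 + 1 + 2 + 1 + 4 = 17 sixteenth notes.

17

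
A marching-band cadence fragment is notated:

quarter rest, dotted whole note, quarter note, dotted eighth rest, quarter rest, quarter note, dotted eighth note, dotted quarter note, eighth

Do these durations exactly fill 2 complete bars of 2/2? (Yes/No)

One bar of 2/2 = 16 sixteenth notes, so 2 bars = 32.
Express everything in sixteenth notes: quarter rest = 4; dotted whole note = 24; quarter note = 4; dotted eighth rest = 3; quarter rest = 4; quarter note = 4; dotted eighth note = 3; dotted quarter note = 6; eighth = 2.
Altogether 4 + 24 + 4 + 3 + 4 + 4 + 3 + 6 + 2 = 54.
54 exceeds 32, so the answer is No.

No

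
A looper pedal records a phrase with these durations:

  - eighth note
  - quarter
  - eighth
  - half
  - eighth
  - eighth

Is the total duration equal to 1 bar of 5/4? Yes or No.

Yes

One bar of 5/4 = 10 eighth notes.
Convert each value to eighth notes: eighth note = 1; quarter = 2; eighth = 1; half = 4; eighth = 1; eighth = 1.
Total: 1 + 2 + 1 + 4 + 1 + 1 = 10.
10 equals 10, so the answer is Yes.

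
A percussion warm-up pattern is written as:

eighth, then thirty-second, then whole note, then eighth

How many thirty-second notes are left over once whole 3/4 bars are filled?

17

One bar of 3/4 = 24 thirty-second notes.
Each duration in thirty-second notes: eighth = 4; thirty-second = 1; whole note = 32; eighth = 4.
Altogether 4 + 1 + 32 + 4 = 41.
41 ÷ 24 = 1 complete bar with 17 thirty-second notes remaining.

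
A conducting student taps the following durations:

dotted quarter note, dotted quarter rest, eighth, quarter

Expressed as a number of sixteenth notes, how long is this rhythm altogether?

In sixteenth notes: dotted quarter note = 6; dotted quarter rest = 6; eighth = 2; quarter = 4.
Adding: 6 + 6 + 2 + 4 = 18 sixteenth notes.

18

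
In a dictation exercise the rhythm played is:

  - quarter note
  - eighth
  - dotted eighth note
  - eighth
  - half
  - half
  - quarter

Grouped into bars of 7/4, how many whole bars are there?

1

One bar of 7/4 = 28 sixteenth notes.
Convert each value to sixteenth notes: quarter note = 4; eighth = 2; dotted eighth note = 3; eighth = 2; half = 8; half = 8; quarter = 4.
Sum: 4 + 2 + 3 + 2 + 8 + 8 + 4 = 31.
31 ÷ 28 = 1 complete bar with 3 left over.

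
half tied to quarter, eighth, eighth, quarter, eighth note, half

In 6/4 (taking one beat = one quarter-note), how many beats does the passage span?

One quarter-note beat = 2 eighth notes.
Convert each value to eighth notes: half tied to quarter (half + quarter) = 6; eighth = 1; eighth = 1; quarter = 2; eighth note = 1; half = 4.
Altogether 6 + 1 + 1 + 2 + 1 + 4 = 15.
15 ÷ 2 = 7.5 beats.

7.5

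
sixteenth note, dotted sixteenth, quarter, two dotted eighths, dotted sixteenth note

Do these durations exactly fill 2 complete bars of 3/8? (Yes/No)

One bar of 3/8 = 12 thirty-second notes, so 2 bars = 24.
In thirty-second notes: sixteenth note = 2; dotted sixteenth = 3; quarter = 8; dotted eighth = 6; dotted eighth = 6; dotted sixteenth note = 3.
Total: 2 + 3 + 8 + 6 + 6 + 3 = 28.
28 exceeds 24, so the answer is No.

No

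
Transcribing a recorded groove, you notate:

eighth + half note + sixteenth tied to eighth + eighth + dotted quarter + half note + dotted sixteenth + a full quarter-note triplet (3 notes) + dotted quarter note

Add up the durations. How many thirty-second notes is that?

89

In thirty-second notes: eighth = 4; half note = 16; sixteenth tied to eighth (sixteenth + eighth) = 6; eighth = 4; dotted quarter = 12; half note = 16; dotted sixteenth = 3; a full quarter-note triplet (3 notes) (three triplet quarters span one half) = 16; dotted quarter note = 12.
Total: 4 + 16 + 6 + 4 + 12 + 16 + 3 + 16 + 12 = 89 thirty-second notes.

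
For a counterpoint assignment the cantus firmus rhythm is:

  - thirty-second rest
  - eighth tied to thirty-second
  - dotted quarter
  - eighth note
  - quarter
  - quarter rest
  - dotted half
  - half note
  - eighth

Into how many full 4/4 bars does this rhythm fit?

2

One bar of 4/4 = 32 thirty-second notes.
In thirty-second notes: thirty-second rest = 1; eighth tied to thirty-second (eighth + thirty-second) = 5; dotted quarter = 12; eighth note = 4; quarter = 8; quarter rest = 8; dotted half = 24; half note = 16; eighth = 4.
Sum: 1 + 5 + 12 + 4 + 8 + 8 + 24 + 16 + 4 = 82.
82 ÷ 32 = 2 complete bars with 18 left over.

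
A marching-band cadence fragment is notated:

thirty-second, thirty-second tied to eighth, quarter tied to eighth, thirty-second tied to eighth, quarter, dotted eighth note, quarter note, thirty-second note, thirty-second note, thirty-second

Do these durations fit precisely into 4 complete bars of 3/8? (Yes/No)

Yes

One bar of 3/8 = 12 thirty-second notes, so 4 bars = 48.
Convert each value to thirty-second notes: thirty-second = 1; thirty-second tied to eighth (thirty-second + eighth) = 5; quarter tied to eighth (quarter + eighth) = 12; thirty-second tied to eighth (thirty-second + eighth) = 5; quarter = 8; dotted eighth note = 6; quarter note = 8; thirty-second note = 1; thirty-second note = 1; thirty-second = 1.
Sum: 1 + 5 + 12 + 5 + 8 + 6 + 8 + 1 + 1 + 1 = 48.
48 equals 48, so the answer is Yes.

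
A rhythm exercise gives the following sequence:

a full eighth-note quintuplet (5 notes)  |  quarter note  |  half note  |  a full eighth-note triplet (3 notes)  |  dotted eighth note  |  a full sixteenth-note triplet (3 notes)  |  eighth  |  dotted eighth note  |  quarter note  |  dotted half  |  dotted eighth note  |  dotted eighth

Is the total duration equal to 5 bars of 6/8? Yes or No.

No

One bar of 6/8 = 12 sixteenth notes, so 5 bars = 60.
Each duration in sixteenth notes: a full eighth-note quintuplet (5 notes) (five quintuplet eighths span one half) = 8; quarter note = 4; half note = 8; a full eighth-note triplet (3 notes) (three triplet eighths span one quarter) = 4; dotted eighth note = 3; a full sixteenth-note triplet (3 notes) (three triplet sixteenths span one eighth) = 2; eighth = 2; dotted eighth note = 3; quarter note = 4; dotted half = 12; dotted eighth note = 3; dotted eighth = 3.
Altogether 8 + 4 + 8 + 4 + 3 + 2 + 2 + 3 + 4 + 12 + 3 + 3 = 56.
56 falls short of 60, so the answer is No.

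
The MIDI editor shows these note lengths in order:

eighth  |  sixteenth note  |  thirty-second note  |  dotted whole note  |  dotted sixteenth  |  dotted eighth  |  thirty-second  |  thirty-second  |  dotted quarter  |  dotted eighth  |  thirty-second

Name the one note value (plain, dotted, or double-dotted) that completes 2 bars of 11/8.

dotted sixteenth note

2 bars of 11/8 = 88 thirty-second notes.
Each duration in thirty-second notes: eighth = 4; sixteenth note = 2; thirty-second note = 1; dotted whole note = 48; dotted sixteenth = 3; dotted eighth = 6; thirty-second = 1; thirty-second = 1; dotted quarter = 12; dotted eighth = 6; thirty-second = 1.
Altogether 4 + 2 + 1 + 48 + 3 + 6 + 1 + 1 + 12 + 6 + 1 = 85.
Remaining: 88 − 85 = 3 thirty-second notes, which is a dotted sixteenth note.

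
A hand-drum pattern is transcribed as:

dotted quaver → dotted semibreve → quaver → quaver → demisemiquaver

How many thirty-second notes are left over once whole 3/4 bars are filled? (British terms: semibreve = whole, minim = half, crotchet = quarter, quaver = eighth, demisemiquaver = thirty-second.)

One bar of 3/4 = 24 thirty-second notes.
In thirty-second notes: dotted quaver = 6; dotted semibreve = 48; quaver = 4; quaver = 4; demisemiquaver = 1.
Total: 6 + 48 + 4 + 4 + 1 = 63.
63 ÷ 24 = 2 complete bars with 15 thirty-second notes remaining.

15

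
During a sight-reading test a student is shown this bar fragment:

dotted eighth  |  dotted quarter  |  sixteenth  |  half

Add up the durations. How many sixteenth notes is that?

Each duration in sixteenth notes: dotted eighth = 3; dotted quarter = 6; sixteenth = 1; half = 8.
Sum: 3 + 6 + 1 + 8 = 18 sixteenth notes.

18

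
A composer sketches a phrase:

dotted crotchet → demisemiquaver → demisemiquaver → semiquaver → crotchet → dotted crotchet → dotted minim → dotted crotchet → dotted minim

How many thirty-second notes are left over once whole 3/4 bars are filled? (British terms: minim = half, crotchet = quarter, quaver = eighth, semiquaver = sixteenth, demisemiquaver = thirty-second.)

One bar of 3/4 = 24 thirty-second notes.
In thirty-second notes: dotted crotchet = 12; demisemiquaver = 1; demisemiquaver = 1; semiquaver = 2; crotchet = 8; dotted crotchet = 12; dotted minim = 24; dotted crotchet = 12; dotted minim = 24.
Altogether 12 + 1 + 1 + 2 + 8 + 12 + 24 + 12 + 24 = 96.
96 ÷ 24 = 4 complete bars with 0 thirty-second notes remaining.

0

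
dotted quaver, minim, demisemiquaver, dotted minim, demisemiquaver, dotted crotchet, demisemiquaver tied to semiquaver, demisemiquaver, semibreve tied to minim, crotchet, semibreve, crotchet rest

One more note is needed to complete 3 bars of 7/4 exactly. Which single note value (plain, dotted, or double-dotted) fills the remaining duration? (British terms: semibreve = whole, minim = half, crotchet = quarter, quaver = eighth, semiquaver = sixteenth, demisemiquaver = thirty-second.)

3 bars of 7/4 = 168 thirty-second notes.
Each duration in thirty-second notes: dotted quaver = 6; minim = 16; demisemiquaver = 1; dotted minim = 24; demisemiquaver = 1; dotted crotchet = 12; demisemiquaver tied to semiquaver (demisemiquaver + semiquaver) = 3; demisemiquaver = 1; semibreve tied to minim (semibreve + minim) = 48; crotchet = 8; semibreve = 32; crotchet rest = 8.
Sum: 6 + 16 + 1 + 24 + 1 + 12 + 3 + 1 + 48 + 8 + 32 + 8 = 160.
Remaining: 168 − 160 = 8 thirty-second notes, which is a quarter note.

quarter note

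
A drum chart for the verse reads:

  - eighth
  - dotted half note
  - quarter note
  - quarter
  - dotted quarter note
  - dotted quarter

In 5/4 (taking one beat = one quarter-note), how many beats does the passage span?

8.5

One quarter-note beat = 2 eighth notes.
Convert each value to eighth notes: eighth = 1; dotted half note = 6; quarter note = 2; quarter = 2; dotted quarter note = 3; dotted quarter = 3.
Sum: 1 + 6 + 2 + 2 + 3 + 3 = 17.
17 ÷ 2 = 8.5 beats.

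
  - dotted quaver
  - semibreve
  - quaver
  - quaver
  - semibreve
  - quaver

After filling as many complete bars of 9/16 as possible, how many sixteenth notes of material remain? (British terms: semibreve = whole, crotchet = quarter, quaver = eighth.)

One bar of 9/16 = 9 sixteenth notes.
In sixteenth notes: dotted quaver = 3; semibreve = 16; quaver = 2; quaver = 2; semibreve = 16; quaver = 2.
Total: 3 + 16 + 2 + 2 + 16 + 2 = 41.
41 ÷ 9 = 4 complete bars with 5 sixteenth notes remaining.

5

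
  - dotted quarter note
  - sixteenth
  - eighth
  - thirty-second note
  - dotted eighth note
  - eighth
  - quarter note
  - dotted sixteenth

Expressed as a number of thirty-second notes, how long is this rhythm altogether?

Convert each value to thirty-second notes: dotted quarter note = 12; sixteenth = 2; eighth = 4; thirty-second note = 1; dotted eighth note = 6; eighth = 4; quarter note = 8; dotted sixteenth = 3.
Adding: 12 + 2 + 4 + 1 + 6 + 4 + 8 + 3 = 40 thirty-second notes.

40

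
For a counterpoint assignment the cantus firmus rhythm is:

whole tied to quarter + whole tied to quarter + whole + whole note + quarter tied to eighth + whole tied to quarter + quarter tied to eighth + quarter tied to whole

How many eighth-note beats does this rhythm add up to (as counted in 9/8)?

One eighth-note beat = 2 sixteenth notes.
Express everything in sixteenth notes: whole tied to quarter (whole + quarter) = 20; whole tied to quarter (whole + quarter) = 20; whole = 16; whole note = 16; quarter tied to eighth (quarter + eighth) = 6; whole tied to quarter (whole + quarter) = 20; quarter tied to eighth (quarter + eighth) = 6; quarter tied to whole (quarter + whole) = 20.
Adding: 20 + 20 + 16 + 16 + 6 + 20 + 6 + 20 = 124.
124 ÷ 2 = 62 beats.

62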